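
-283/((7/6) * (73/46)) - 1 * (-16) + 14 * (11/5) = -270966/2555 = -106.05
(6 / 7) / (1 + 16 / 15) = 90 / 217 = 0.41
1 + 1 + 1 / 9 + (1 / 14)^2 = 3733 / 1764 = 2.12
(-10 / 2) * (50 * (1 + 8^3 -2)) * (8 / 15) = -204400 / 3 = -68133.33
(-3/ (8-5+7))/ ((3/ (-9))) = 9/ 10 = 0.90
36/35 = 1.03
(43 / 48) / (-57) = -43 / 2736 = -0.02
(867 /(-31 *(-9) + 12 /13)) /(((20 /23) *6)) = 86411 /145560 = 0.59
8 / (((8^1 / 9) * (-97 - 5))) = -3 / 34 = -0.09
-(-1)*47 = 47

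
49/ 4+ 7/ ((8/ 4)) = 15.75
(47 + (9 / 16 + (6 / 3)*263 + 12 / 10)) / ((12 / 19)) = 291213 / 320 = 910.04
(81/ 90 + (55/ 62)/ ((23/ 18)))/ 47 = 11367/ 335110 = 0.03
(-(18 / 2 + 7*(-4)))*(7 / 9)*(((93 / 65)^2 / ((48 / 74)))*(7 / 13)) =33103567 / 1318200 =25.11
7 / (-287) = -1 / 41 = -0.02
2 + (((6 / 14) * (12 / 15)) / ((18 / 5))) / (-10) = 209 / 105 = 1.99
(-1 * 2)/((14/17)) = -17/7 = -2.43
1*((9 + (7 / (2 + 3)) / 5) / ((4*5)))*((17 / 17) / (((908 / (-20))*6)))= -29 / 17025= -0.00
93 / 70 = 1.33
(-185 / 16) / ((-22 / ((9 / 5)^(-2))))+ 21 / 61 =880877 / 1739232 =0.51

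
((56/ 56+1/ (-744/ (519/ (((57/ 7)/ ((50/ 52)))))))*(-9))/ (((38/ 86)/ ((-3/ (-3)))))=-43506669/ 2327728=-18.69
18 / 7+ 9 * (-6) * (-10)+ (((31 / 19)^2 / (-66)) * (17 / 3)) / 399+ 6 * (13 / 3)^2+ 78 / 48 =74934146125 / 114078888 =656.86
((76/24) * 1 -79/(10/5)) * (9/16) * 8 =-327/2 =-163.50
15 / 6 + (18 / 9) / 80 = 101 / 40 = 2.52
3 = 3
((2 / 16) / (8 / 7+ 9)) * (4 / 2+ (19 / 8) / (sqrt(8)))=133 * sqrt(2) / 18176+ 7 / 284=0.03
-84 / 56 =-3 / 2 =-1.50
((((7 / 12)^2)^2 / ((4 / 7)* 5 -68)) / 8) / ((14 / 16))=-2401 / 9455616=-0.00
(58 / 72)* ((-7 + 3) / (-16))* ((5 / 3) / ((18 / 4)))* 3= 145 / 648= 0.22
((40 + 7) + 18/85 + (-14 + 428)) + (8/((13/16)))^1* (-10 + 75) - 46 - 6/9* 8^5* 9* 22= -367567267/85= -4324320.79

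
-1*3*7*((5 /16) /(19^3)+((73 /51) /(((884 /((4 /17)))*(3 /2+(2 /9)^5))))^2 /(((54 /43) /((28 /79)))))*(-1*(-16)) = -1063044322914979057998471 /69414384904928572621809541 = -0.02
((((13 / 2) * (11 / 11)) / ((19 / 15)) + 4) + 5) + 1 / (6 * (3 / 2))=14.24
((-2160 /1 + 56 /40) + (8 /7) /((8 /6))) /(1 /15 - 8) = 226563 /833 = 271.98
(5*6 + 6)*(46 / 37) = 1656 / 37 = 44.76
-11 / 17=-0.65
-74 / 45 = -1.64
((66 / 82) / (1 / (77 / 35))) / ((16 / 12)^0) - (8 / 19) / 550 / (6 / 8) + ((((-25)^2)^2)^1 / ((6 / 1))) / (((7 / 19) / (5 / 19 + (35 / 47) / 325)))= 128941536316673 / 2748720975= 46909.65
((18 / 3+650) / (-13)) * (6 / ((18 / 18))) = -302.77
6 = 6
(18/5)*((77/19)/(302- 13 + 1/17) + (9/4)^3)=973537/23712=41.06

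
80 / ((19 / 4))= 320 / 19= 16.84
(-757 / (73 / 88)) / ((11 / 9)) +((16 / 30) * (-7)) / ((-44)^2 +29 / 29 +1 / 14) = -22171466872 / 29695305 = -746.63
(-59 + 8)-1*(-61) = 10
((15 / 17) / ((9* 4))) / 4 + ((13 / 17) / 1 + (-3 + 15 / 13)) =-671 / 624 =-1.08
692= 692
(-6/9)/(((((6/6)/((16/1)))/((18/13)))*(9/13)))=-21.33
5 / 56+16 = 16.09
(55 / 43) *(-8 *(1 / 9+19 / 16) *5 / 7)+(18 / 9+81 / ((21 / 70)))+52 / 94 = 66987605 / 254646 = 263.06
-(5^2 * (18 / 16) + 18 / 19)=-4419 / 152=-29.07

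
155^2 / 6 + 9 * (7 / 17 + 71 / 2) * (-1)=187729 / 51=3680.96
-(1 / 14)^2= -1 / 196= -0.01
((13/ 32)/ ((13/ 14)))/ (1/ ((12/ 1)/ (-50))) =-21/ 200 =-0.10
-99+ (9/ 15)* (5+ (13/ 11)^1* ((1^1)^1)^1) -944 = -57161/ 55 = -1039.29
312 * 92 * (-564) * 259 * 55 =-230613102720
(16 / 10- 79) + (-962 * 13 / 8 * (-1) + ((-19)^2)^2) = 2636137 / 20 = 131806.85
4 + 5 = 9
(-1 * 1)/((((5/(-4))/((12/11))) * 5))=48/275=0.17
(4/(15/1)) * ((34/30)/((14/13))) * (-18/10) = -442/875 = -0.51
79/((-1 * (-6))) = 79/6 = 13.17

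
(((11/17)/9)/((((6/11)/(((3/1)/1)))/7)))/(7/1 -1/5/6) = 385/969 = 0.40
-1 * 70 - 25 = -95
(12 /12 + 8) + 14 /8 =10.75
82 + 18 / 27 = 248 / 3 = 82.67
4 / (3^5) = 4 / 243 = 0.02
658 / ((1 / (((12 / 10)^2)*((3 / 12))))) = 236.88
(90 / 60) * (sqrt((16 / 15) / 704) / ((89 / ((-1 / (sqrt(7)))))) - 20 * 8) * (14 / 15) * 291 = -65184 - 97 * sqrt(1155) / 48950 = -65184.07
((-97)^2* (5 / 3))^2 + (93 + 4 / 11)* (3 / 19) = 462565520954 / 1881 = 245914684.19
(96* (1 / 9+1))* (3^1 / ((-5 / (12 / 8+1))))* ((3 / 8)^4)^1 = -405 / 128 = -3.16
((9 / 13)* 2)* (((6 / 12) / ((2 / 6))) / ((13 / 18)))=486 / 169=2.88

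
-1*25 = -25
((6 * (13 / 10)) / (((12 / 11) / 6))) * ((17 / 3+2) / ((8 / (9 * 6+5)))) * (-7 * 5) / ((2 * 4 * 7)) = -194051 / 128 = -1516.02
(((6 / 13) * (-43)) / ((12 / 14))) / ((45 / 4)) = -1204 / 585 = -2.06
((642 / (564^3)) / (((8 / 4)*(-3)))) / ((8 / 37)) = -3959 / 1435249152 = -0.00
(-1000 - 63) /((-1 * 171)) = 1063 /171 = 6.22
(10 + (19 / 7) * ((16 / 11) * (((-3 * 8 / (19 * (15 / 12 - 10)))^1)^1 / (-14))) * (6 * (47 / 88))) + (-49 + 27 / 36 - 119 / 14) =-38913593 / 830060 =-46.88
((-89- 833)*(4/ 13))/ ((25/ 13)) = -3688/ 25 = -147.52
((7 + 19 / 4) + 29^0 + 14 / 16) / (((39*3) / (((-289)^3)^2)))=63505823858043949 / 936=67848102412440.12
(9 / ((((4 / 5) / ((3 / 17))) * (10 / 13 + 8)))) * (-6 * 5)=-8775 / 1292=-6.79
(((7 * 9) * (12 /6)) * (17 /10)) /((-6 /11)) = -3927 /10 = -392.70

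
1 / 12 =0.08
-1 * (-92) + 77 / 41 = 3849 / 41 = 93.88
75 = 75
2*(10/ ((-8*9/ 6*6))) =-5/ 18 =-0.28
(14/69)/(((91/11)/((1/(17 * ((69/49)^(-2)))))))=0.00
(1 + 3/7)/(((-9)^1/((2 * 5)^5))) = -1000000/63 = -15873.02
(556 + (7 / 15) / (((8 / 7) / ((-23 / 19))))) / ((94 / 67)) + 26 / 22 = 936235721 / 2357520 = 397.13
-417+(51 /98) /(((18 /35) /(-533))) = -80333 /84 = -956.35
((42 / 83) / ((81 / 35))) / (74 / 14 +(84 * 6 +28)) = 3430 / 8428401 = 0.00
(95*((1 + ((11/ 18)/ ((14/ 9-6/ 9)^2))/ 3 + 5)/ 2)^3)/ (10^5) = 9764525619/ 335544320000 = 0.03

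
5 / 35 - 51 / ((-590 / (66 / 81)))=3964 / 18585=0.21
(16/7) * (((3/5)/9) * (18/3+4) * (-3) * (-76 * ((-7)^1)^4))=834176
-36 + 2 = -34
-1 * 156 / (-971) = 156 / 971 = 0.16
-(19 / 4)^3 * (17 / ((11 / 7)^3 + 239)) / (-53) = 39994829 / 282580736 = 0.14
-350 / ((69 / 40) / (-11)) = 2231.88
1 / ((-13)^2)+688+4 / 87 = 10116427 / 14703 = 688.05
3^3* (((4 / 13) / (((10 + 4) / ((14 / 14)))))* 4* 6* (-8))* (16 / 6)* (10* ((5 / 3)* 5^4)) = -288000000 / 91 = -3164835.16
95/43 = 2.21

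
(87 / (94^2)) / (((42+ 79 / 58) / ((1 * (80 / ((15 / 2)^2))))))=26912 / 83334525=0.00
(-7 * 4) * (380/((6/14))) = -74480/3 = -24826.67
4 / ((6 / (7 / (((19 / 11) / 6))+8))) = 1228 / 57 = 21.54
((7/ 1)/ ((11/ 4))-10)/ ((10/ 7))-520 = -28887/ 55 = -525.22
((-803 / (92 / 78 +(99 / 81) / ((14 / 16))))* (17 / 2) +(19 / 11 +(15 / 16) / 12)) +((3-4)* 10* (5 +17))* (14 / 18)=-18841108351 / 6684480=-2818.63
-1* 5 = -5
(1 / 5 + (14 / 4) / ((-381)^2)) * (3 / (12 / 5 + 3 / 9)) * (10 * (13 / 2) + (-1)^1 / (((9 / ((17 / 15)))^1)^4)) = 3134361292798064 / 219647554655625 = 14.27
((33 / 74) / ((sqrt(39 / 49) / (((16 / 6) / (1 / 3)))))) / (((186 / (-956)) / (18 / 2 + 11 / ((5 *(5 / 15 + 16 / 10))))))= -14427952 *sqrt(39) / 432419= -208.37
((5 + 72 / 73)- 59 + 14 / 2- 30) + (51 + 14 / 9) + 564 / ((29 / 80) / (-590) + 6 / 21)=40325765012 / 20629143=1954.80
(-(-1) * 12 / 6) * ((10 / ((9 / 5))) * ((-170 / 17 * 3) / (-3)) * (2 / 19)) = 11.70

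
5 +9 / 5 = 34 / 5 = 6.80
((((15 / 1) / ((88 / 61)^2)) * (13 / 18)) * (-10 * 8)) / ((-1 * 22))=1209325 / 63888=18.93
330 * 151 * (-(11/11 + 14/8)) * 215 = -58923975/2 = -29461987.50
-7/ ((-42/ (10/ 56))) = 5/ 168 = 0.03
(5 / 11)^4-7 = -6.96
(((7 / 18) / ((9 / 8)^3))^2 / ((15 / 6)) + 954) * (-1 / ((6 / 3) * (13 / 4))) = -410678563396 / 2798036865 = -146.77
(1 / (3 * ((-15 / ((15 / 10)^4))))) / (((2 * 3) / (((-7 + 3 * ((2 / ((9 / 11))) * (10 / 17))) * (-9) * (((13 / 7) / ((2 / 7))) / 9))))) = -1781 / 5440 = -0.33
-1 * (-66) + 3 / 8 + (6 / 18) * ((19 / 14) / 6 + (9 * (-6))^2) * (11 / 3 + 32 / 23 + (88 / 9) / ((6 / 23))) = 12963149455 / 312984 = 41417.93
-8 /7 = -1.14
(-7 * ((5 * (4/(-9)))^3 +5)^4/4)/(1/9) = -2517970730104375/125524238436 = -20059.64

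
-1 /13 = -0.08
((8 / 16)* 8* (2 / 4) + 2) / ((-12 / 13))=-13 / 3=-4.33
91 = 91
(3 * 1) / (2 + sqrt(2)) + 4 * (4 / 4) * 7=31- 3 * sqrt(2) / 2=28.88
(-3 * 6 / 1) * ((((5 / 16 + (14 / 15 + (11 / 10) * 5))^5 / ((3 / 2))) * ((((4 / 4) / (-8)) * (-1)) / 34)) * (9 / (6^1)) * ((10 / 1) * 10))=-11123315195444099 / 120324096000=-92444.62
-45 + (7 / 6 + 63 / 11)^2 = 11005 / 4356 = 2.53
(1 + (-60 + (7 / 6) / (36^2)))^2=210476335729 / 60466176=3480.89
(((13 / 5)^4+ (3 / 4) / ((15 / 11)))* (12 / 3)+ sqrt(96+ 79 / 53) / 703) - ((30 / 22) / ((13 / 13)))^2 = 183.14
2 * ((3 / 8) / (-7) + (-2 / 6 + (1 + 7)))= 1279 / 84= 15.23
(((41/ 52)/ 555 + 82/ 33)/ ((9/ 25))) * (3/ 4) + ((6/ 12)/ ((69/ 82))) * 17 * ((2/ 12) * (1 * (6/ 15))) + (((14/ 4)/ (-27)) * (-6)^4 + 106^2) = 11073.85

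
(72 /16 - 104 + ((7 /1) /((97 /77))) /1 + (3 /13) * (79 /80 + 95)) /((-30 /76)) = 45868603 /252200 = 181.87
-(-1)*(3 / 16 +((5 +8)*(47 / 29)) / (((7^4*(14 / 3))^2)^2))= 3470963583946146789 / 18511805781045984232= 0.19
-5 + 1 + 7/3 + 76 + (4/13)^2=37735/507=74.43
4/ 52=1/ 13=0.08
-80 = -80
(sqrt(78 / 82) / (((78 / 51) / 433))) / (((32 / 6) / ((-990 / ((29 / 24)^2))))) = -393519060 * sqrt(1599) / 448253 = -35104.82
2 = 2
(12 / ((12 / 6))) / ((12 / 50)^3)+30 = 16705 / 36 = 464.03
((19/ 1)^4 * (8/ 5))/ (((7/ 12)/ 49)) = 87575712/ 5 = 17515142.40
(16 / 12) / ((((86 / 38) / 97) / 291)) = 715084 / 43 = 16629.86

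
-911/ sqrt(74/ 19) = -461.61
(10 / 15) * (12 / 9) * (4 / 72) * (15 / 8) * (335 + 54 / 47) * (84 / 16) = 552965 / 3384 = 163.41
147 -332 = -185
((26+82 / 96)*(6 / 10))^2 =1661521 / 6400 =259.61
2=2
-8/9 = -0.89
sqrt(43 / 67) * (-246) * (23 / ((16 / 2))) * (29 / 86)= -82041 * sqrt(2881) / 23048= -191.06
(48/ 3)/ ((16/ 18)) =18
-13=-13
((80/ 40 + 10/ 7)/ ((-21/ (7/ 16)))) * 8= -4/ 7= -0.57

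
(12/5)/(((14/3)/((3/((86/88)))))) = 2376/1505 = 1.58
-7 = -7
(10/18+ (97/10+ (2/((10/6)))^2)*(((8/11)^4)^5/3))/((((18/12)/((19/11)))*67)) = 3232166580779422828345774/334676303729075290577267475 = 0.01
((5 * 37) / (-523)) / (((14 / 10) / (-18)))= 16650 / 3661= 4.55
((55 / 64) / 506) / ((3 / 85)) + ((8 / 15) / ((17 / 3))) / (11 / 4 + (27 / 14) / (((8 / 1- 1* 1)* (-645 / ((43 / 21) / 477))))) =37085091013 / 450361882752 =0.08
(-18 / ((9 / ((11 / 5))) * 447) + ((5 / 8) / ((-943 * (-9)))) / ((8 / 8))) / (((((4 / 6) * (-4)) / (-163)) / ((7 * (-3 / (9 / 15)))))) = 563858239 / 26977344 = 20.90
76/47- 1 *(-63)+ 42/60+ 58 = 123.32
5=5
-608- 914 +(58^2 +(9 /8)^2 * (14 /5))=295287 /160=1845.54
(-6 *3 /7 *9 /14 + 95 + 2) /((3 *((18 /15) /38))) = 443840 /441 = 1006.44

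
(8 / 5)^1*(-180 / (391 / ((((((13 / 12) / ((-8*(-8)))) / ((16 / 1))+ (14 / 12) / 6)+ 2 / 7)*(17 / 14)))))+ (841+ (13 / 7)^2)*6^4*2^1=27456449257 / 12544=2188811.32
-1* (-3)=3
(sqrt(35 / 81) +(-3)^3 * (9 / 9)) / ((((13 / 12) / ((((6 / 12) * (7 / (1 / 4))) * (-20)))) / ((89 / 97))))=8074080 / 1261- 99680 * sqrt(35) / 3783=6247.03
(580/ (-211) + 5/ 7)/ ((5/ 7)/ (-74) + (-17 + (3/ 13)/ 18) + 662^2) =-4336215/ 933998032349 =-0.00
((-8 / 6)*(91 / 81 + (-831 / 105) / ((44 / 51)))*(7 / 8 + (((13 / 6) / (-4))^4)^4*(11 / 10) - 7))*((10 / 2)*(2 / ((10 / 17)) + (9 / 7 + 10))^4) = -3250958798681685009084040138326560608463 / 212632213837113557448759705600000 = -15289117.02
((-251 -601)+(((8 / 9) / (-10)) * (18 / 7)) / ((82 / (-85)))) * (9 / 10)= -1100052 / 1435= -766.59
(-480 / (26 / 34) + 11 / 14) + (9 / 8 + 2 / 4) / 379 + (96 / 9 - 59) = -558916847 / 827736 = -675.24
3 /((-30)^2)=1 /300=0.00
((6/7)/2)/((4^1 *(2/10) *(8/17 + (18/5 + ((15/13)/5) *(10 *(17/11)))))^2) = 11080801875/965108209408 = 0.01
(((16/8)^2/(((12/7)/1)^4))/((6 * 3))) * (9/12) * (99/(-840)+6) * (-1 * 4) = -20923/46080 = -0.45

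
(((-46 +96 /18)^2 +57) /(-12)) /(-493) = 15397 /53244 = 0.29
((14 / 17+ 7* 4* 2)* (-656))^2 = 401570620416 / 289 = 1389517717.70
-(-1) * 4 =4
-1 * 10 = -10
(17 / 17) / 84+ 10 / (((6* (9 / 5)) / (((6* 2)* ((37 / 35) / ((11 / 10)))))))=29633 / 2772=10.69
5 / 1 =5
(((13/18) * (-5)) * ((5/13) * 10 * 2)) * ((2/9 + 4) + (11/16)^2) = -1352125/10368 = -130.41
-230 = -230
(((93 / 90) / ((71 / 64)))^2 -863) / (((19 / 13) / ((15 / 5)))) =-12712077443 / 7183425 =-1769.64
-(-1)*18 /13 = 1.38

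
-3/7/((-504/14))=1/84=0.01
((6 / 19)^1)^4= 1296 / 130321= 0.01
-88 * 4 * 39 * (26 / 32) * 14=-156156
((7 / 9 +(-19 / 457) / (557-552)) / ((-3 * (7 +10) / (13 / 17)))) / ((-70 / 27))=102856 / 23112775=0.00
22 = 22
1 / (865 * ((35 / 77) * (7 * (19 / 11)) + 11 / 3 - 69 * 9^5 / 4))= -1452 / 1279323754135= -0.00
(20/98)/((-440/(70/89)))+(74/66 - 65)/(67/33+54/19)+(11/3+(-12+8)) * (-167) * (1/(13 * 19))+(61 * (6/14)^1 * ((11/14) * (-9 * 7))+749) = -665836080202/1193347155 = -557.96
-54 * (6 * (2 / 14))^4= -69984 / 2401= -29.15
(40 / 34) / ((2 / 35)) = 20.59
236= 236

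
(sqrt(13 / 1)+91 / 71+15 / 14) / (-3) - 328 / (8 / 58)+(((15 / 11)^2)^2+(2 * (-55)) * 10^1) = -3476.53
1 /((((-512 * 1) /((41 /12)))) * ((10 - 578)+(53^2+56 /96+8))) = -41 /13821440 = -0.00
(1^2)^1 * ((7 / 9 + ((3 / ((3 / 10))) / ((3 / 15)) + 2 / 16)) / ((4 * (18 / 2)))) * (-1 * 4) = -3665 / 648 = -5.66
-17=-17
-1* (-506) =506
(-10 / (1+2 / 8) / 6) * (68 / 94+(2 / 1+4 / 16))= -559 / 141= -3.96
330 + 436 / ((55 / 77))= 4702 / 5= 940.40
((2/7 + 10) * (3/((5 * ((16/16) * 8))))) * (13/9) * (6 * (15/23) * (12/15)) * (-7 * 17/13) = -3672/115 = -31.93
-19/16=-1.19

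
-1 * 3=-3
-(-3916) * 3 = 11748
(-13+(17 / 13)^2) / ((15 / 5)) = -636 / 169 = -3.76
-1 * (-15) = 15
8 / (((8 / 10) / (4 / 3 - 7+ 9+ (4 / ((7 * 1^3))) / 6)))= 34.29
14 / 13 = 1.08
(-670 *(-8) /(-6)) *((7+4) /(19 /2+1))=-58960 /63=-935.87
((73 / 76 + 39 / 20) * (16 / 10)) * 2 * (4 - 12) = -35392 / 475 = -74.51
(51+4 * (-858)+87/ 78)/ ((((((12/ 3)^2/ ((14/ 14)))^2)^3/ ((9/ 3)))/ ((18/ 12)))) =-790893/ 872415232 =-0.00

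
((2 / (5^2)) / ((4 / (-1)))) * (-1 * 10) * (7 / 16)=7 / 80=0.09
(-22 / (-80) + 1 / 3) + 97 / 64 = 2039 / 960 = 2.12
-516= -516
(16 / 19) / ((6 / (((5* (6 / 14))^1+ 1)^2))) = 1.39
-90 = -90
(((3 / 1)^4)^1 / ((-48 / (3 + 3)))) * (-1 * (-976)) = -9882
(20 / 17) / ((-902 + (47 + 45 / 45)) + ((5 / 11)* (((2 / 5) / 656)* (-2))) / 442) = -938080 / 680952273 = -0.00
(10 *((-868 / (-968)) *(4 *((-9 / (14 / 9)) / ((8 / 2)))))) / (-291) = 4185 / 23474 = 0.18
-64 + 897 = 833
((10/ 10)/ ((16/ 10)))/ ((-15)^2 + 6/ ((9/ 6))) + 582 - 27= 555.00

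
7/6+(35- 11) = 151/6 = 25.17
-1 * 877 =-877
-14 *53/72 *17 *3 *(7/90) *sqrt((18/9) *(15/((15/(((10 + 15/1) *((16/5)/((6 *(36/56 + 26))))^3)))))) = -2472344 *sqrt(78330)/845208675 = -0.82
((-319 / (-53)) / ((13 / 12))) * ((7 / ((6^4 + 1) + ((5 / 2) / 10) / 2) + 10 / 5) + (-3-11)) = -158821168 / 2383251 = -66.64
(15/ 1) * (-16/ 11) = -240/ 11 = -21.82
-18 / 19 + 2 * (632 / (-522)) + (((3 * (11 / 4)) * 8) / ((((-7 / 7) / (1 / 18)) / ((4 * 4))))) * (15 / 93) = -1972526 / 153729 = -12.83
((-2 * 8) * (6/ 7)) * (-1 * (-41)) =-3936/ 7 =-562.29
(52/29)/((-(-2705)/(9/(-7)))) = -468/549115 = -0.00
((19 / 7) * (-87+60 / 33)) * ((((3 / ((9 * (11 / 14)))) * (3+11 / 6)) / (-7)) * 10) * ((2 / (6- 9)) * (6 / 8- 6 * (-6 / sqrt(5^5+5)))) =-2581435 / 7623- 4130296 * sqrt(3130) / 795333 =-629.18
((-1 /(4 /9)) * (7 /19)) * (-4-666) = 21105 /38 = 555.39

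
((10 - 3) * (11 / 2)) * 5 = 385 / 2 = 192.50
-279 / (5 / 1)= -279 / 5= -55.80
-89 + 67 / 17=-1446 / 17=-85.06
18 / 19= 0.95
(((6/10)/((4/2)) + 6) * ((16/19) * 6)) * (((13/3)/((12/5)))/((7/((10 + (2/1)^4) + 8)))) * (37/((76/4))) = 196248/361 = 543.62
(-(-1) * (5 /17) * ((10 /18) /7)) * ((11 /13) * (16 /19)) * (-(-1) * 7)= 4400 /37791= 0.12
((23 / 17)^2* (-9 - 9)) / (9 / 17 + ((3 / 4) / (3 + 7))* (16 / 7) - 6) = 111090 / 17867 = 6.22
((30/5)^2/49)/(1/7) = 36/7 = 5.14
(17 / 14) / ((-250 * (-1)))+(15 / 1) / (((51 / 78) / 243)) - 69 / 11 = 3644542679 / 654500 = 5568.44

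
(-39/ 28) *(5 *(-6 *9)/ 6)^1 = 62.68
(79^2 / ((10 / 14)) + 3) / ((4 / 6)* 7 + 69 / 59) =7735254 / 5165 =1497.63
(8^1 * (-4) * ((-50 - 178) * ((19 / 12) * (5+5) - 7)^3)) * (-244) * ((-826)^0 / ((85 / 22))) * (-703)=170792590044032 / 765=223258287639.26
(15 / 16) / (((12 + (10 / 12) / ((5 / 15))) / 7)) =105 / 232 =0.45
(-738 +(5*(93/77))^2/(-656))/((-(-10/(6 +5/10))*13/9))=-25835500233/77788480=-332.13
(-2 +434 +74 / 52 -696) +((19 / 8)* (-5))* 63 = -105113 / 104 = -1010.70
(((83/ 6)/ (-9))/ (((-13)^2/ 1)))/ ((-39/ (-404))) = -16766/ 177957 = -0.09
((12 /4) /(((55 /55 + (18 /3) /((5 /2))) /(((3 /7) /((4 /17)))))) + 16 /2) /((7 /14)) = 19.21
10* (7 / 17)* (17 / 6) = 35 / 3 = 11.67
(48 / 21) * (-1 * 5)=-80 / 7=-11.43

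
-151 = -151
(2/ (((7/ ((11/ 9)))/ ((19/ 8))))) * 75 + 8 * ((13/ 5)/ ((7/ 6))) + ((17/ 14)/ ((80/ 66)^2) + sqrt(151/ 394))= sqrt(59494)/ 394 + 5433619/ 67200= 81.48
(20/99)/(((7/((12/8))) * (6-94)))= -5/10164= -0.00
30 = 30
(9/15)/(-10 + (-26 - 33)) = -1/115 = -0.01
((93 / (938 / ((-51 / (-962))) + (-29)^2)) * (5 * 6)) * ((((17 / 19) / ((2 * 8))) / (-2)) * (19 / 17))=-71145 / 15123952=-0.00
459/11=41.73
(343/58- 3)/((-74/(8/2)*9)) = -169/9657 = -0.02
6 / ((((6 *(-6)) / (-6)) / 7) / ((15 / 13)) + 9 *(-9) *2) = -105 / 2822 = -0.04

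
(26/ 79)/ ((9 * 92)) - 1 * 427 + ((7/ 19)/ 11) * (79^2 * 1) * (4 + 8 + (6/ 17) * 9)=2745.32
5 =5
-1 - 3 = -4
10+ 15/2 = 17.50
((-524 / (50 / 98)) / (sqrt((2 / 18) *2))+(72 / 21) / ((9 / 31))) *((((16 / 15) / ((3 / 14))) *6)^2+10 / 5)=49886192 / 4725 - 2582415052 *sqrt(2) / 1875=-1937221.48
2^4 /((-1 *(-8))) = 2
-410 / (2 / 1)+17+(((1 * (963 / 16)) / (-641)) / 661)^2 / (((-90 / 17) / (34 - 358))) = -21600151558200863 / 114894423936640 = -188.00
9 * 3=27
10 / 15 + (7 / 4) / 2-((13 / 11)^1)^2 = 421 / 2904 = 0.14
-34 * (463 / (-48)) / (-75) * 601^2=-2843013071 / 1800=-1579451.71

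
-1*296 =-296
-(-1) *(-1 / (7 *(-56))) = 1 / 392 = 0.00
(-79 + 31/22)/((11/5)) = -8535/242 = -35.27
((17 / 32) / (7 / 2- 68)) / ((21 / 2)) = -17 / 21672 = -0.00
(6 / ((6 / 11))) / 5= 11 / 5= 2.20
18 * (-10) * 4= -720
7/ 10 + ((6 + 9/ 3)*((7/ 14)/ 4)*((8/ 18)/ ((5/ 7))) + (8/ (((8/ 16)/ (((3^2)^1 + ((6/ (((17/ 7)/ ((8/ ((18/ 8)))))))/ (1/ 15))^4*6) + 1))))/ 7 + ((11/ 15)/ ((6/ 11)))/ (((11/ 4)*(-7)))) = 4133991538.66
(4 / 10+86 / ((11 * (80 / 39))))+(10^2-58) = 20333 / 440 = 46.21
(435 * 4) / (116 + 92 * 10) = 1.68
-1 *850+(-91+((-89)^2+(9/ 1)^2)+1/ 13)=91794/ 13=7061.08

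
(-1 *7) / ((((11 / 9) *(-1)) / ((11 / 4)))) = 15.75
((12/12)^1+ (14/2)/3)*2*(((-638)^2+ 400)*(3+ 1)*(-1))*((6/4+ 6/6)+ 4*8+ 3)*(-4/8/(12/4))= 203722000/3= 67907333.33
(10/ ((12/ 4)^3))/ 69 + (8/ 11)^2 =120442/ 225423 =0.53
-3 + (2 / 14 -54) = -398 / 7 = -56.86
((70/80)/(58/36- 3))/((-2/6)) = 189/100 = 1.89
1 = 1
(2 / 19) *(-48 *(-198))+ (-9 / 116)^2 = 255773187 / 255664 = 1000.43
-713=-713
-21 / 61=-0.34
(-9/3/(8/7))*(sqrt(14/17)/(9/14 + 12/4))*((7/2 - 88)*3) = 24843*sqrt(238)/2312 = 165.77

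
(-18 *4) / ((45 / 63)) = -504 / 5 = -100.80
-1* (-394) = 394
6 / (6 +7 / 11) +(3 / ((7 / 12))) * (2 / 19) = 14034 / 9709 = 1.45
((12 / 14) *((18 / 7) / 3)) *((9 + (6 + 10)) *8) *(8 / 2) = 28800 / 49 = 587.76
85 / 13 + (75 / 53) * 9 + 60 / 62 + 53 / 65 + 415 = 46568754 / 106795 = 436.06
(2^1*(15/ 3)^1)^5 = 100000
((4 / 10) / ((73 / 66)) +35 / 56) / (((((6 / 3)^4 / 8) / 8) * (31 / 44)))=5.60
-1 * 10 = -10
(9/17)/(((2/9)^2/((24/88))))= 2187/748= 2.92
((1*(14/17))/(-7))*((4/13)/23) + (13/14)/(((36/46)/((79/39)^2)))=56107169/11528244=4.87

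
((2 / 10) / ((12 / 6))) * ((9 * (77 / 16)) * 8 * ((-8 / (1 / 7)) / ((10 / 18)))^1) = -87318 / 25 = -3492.72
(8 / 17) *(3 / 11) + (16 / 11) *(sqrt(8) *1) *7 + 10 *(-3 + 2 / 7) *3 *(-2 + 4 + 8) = -1065732 / 1309 + 224 *sqrt(2) / 11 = -785.36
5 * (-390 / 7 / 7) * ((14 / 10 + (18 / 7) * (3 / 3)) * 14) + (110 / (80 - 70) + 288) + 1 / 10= -937641 / 490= -1913.55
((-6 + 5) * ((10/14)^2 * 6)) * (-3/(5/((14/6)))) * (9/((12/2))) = 45/7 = 6.43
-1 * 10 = -10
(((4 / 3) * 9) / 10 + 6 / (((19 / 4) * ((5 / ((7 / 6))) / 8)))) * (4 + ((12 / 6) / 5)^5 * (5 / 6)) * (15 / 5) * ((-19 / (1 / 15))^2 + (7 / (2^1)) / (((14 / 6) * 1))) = 206348450412 / 59375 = 3475342.32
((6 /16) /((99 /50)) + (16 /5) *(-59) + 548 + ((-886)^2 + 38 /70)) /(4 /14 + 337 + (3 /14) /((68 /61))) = 123363709838 /53011035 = 2327.13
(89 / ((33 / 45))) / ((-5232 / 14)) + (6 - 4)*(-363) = -6966907 / 9592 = -726.32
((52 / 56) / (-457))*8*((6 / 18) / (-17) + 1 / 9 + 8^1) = -64376 / 489447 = -0.13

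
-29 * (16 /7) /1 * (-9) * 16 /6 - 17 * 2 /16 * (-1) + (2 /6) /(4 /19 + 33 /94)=268523879 /168504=1593.58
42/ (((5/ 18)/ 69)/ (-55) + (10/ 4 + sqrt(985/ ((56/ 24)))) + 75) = 1063205448228/ 1823977475473-1959827562 *sqrt(20685)/ 1823977475473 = 0.43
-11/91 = -0.12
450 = 450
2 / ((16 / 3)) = 3 / 8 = 0.38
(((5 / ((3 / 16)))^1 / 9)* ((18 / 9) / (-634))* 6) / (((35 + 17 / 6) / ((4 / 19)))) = -1280 / 4101663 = -0.00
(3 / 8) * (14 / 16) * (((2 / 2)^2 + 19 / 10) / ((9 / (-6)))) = -203 / 320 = -0.63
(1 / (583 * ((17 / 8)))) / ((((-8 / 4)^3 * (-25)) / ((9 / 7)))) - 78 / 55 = -223611 / 157675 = -1.42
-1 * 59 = -59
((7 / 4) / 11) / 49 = 1 / 308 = 0.00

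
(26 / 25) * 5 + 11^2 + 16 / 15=1909 / 15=127.27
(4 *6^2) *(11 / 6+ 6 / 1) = 1128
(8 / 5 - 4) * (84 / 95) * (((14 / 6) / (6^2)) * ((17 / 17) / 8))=-49 / 2850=-0.02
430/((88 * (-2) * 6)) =-215/528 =-0.41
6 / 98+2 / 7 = 17 / 49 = 0.35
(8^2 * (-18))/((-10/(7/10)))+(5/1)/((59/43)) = 84.28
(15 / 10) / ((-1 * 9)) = -1 / 6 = -0.17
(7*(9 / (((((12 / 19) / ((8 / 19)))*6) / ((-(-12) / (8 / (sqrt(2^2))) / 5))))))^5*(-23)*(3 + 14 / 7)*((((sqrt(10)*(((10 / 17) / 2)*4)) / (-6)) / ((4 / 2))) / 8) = 31311441*sqrt(10) / 17000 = 5824.44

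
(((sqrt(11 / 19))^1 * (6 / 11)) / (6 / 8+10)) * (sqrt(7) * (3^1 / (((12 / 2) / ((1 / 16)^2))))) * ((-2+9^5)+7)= 88581 * sqrt(1463) / 287584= 11.78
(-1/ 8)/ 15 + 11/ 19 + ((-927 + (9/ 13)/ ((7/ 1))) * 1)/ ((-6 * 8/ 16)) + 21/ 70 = 12857023/ 41496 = 309.84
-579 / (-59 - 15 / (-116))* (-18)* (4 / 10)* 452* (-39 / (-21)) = -14207603904 / 239015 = -59442.31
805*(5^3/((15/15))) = 100625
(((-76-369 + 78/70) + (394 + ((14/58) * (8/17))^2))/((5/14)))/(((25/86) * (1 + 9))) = -48.04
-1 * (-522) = 522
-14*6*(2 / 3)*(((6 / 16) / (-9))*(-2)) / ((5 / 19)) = -266 / 15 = -17.73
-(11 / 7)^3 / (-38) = 1331 / 13034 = 0.10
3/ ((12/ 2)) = 1/ 2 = 0.50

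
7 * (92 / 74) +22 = 1136 / 37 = 30.70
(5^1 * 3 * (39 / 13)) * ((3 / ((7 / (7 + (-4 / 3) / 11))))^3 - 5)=423648810 / 456533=927.97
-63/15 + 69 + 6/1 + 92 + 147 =1549/5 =309.80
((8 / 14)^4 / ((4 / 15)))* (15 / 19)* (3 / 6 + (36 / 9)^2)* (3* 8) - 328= -203.00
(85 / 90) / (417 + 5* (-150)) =-17 / 5994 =-0.00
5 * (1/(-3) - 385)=-5780/3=-1926.67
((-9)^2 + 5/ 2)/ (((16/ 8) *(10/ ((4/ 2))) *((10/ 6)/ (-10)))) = -501/ 10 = -50.10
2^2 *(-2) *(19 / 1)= -152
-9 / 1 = -9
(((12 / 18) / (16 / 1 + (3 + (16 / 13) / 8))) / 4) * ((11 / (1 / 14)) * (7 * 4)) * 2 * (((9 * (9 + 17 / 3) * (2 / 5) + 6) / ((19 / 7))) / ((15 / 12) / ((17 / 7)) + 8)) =2614900288 / 13696245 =190.92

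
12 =12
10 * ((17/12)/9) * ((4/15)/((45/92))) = 0.86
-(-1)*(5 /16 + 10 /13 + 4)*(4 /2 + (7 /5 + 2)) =28539 /1040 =27.44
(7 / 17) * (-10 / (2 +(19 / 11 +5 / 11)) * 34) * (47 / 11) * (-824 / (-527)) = -2710960 / 12121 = -223.66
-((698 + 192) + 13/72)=-64093/72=-890.18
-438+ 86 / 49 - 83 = -25443 / 49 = -519.24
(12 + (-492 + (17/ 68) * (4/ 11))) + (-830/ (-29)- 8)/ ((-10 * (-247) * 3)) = -43630682/ 90915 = -479.91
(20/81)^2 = 400/6561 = 0.06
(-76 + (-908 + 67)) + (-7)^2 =-868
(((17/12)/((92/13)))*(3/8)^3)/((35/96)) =5967/206080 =0.03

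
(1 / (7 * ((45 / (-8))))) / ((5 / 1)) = -8 / 1575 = -0.01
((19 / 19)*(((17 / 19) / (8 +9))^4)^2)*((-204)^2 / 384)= 0.00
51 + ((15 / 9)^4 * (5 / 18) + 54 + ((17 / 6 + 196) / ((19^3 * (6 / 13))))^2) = 58796343165049 / 548743155984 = 107.15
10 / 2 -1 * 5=0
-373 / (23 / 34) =-12682 / 23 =-551.39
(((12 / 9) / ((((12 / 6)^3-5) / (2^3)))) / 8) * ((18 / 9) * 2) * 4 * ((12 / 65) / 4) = 64 / 195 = 0.33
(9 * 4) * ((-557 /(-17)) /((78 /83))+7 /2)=305232 /221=1381.14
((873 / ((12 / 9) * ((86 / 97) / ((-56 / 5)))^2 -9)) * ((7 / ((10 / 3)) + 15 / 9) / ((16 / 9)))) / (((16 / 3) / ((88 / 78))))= -4502642127291 / 103472102240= -43.52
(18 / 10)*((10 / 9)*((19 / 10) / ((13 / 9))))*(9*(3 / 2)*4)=9234 / 65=142.06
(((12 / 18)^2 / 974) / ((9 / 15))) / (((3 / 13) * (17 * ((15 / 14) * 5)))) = 364 / 10058985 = 0.00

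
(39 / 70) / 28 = 39 / 1960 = 0.02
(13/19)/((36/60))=65/57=1.14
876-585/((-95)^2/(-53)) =1587381/1805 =879.44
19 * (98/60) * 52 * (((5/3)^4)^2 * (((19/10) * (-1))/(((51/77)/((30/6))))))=-1383335078125/1003833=-1378053.00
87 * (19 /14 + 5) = 7743 /14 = 553.07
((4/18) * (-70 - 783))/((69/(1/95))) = -1706/58995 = -0.03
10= 10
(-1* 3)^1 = -3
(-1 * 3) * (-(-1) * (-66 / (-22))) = -9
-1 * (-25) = 25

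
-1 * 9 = -9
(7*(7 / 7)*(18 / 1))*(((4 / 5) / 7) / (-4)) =-18 / 5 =-3.60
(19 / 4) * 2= 19 / 2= 9.50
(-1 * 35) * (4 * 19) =-2660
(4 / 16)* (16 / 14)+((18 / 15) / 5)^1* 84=3578 / 175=20.45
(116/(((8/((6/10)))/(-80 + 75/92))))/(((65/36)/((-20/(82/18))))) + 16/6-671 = 37025579/36777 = 1006.76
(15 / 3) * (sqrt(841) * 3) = 435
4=4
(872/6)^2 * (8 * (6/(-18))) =-1520768/27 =-56324.74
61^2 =3721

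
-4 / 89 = -0.04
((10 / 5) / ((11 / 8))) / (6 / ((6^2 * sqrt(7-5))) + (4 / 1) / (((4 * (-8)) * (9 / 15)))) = -1920 / 187-768 * sqrt(2) / 187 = -16.08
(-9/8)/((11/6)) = -27/44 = -0.61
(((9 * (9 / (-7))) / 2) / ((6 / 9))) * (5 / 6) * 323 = -130815 / 56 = -2335.98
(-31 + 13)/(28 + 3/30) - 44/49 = -21184/13769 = -1.54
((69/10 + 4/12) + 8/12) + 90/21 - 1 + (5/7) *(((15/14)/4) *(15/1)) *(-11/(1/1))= -39951/1960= -20.38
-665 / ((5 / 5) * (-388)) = 665 / 388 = 1.71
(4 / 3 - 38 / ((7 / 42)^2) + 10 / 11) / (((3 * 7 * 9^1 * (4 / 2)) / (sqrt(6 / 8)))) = -22535 * sqrt(3) / 12474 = -3.13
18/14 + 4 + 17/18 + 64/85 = 6.98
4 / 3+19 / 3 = 23 / 3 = 7.67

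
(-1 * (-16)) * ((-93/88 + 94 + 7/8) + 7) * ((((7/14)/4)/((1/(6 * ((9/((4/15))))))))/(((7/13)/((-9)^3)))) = -4256547165/77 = -55279833.31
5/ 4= 1.25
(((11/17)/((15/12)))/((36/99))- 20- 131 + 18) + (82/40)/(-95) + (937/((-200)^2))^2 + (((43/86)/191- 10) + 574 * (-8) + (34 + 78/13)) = -463299118587458483/98708800000000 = -4693.59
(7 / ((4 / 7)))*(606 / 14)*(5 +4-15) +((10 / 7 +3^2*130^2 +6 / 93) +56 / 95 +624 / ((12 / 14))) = 6170011059 / 41230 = 149648.58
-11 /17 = -0.65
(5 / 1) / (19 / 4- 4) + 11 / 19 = 413 / 57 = 7.25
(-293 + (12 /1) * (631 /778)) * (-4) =440764 /389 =1133.07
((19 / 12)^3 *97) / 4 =665323 / 6912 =96.26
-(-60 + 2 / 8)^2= -57121 / 16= -3570.06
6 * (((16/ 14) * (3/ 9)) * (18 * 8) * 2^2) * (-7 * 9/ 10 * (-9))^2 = 105815808/ 25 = 4232632.32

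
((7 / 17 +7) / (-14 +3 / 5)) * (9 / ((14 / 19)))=-7695 / 1139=-6.76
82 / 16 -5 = 1 / 8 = 0.12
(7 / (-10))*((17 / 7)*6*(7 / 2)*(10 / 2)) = -357 / 2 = -178.50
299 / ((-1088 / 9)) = -2.47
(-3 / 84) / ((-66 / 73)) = 73 / 1848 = 0.04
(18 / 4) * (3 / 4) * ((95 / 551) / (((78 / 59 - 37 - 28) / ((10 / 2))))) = -39825 / 871624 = -0.05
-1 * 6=-6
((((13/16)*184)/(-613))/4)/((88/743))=-222157/431552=-0.51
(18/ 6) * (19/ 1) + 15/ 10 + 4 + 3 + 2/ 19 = 2493/ 38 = 65.61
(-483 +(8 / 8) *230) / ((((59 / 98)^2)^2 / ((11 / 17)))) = -256695058928 / 205995137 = -1246.12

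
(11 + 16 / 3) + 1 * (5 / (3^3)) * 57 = 242 / 9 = 26.89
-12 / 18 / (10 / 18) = -6 / 5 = -1.20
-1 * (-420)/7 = 60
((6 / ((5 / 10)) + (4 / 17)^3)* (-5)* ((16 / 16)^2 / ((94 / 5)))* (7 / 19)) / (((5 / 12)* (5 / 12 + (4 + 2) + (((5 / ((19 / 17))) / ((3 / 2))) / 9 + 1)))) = -102967200 / 282404153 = -0.36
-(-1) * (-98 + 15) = -83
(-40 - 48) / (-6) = 44 / 3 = 14.67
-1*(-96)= 96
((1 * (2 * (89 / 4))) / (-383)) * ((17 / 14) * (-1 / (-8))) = -1513 / 85792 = -0.02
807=807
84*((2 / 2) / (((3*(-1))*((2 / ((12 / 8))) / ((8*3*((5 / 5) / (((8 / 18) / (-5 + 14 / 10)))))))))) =20412 / 5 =4082.40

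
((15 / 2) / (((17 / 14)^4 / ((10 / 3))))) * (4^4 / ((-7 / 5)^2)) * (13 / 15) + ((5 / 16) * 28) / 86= 112202305705 / 86193672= 1301.75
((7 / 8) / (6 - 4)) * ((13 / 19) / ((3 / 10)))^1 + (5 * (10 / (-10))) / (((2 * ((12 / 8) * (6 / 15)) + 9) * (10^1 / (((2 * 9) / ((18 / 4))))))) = 6215 / 7752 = 0.80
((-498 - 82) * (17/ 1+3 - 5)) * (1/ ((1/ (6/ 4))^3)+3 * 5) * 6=-959175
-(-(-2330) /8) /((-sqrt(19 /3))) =1165 *sqrt(57) /76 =115.73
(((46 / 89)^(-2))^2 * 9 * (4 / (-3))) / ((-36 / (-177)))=-3701792219 / 4477456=-826.76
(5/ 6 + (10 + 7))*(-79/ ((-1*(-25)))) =-56.35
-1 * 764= -764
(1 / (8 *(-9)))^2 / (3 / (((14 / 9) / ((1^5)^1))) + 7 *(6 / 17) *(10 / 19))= 2261 / 37845792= 0.00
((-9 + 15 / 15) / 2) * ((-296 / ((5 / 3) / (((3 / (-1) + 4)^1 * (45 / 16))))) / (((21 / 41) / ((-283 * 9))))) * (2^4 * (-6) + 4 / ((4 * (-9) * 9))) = 953929042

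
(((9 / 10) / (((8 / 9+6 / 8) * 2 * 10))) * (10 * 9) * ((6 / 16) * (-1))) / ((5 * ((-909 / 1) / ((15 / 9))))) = 81 / 238360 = 0.00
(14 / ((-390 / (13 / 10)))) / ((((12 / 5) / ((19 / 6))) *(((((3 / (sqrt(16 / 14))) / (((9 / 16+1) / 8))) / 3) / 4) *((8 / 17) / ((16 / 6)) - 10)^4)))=-7934495 *sqrt(14) / 5376128170752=-0.00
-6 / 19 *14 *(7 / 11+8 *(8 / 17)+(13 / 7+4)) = -161136 / 3553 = -45.35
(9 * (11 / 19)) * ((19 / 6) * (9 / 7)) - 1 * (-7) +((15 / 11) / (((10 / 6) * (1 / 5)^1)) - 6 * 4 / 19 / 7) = 93997 / 2926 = 32.12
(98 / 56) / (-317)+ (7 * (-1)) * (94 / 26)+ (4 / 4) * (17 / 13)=-30439 / 1268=-24.01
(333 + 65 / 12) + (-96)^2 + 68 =9622.42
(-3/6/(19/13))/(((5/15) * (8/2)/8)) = -39/19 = -2.05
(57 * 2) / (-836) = -3 / 22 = -0.14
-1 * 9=-9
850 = 850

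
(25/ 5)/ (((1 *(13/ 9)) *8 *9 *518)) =5/ 53872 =0.00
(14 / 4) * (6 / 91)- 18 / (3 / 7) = -543 / 13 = -41.77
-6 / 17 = -0.35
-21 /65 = -0.32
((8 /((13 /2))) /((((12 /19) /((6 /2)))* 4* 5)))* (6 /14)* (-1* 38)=-2166 /455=-4.76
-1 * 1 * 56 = -56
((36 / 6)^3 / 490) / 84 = 9 / 1715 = 0.01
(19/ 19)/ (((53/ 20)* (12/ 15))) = 25/ 53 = 0.47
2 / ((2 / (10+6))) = 16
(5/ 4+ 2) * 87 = 282.75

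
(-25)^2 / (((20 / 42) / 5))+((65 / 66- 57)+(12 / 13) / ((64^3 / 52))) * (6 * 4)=5218.14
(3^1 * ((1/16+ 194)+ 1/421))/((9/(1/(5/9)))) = 116.44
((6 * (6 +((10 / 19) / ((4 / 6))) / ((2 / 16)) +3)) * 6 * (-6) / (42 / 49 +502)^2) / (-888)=128331 / 8710451200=0.00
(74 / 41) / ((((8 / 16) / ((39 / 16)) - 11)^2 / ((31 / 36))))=193843 / 14533762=0.01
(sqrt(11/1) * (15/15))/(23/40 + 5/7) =2.57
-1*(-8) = 8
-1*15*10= -150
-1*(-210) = 210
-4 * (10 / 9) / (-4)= 10 / 9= 1.11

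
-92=-92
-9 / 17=-0.53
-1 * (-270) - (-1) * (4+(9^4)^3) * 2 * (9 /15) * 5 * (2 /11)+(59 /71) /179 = 308104949162.73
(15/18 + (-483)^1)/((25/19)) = -54967/150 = -366.45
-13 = -13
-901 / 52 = -17.33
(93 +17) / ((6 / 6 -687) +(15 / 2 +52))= -220 / 1253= -0.18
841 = 841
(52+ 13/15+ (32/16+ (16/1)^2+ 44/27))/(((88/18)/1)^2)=126561/9680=13.07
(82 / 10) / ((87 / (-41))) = -1681 / 435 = -3.86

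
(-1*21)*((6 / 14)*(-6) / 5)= 10.80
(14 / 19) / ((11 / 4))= 56 / 209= 0.27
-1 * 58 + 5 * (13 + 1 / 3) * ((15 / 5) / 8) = -33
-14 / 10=-7 / 5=-1.40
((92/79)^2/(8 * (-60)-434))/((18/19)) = -40204/25669233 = -0.00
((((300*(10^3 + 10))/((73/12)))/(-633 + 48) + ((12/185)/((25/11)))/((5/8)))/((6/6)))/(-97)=1867497856/2128725625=0.88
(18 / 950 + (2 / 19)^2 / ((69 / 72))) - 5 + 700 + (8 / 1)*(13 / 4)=149667908 / 207575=721.03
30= 30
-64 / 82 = -32 / 41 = -0.78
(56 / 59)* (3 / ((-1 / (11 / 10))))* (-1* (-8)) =-7392 / 295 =-25.06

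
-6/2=-3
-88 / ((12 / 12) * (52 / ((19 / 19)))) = -22 / 13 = -1.69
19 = 19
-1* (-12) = 12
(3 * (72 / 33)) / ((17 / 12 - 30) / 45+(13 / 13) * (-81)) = -38880 / 484913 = -0.08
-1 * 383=-383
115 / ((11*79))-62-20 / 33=-162869 / 2607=-62.47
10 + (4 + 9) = 23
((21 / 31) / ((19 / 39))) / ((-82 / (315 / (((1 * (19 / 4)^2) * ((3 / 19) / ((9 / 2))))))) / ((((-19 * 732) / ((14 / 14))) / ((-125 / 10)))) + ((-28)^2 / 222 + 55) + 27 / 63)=4791267936 / 203160241301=0.02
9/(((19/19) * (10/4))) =18/5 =3.60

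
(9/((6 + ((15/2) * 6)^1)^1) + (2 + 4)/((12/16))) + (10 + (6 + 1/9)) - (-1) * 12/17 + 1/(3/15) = 4589/153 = 29.99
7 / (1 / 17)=119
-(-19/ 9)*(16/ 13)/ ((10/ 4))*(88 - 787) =-141664/ 195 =-726.48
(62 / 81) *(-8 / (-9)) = 496 / 729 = 0.68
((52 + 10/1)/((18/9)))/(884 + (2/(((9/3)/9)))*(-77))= 31/422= 0.07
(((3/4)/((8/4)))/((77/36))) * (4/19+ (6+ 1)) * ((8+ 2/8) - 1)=107271/11704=9.17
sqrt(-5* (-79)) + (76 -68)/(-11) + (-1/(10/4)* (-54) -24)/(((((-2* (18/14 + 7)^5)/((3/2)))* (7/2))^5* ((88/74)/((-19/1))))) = -155922865936161848525467393645362321568703403527/214393940662222541722517610035186822318580039680 + sqrt(395) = 19.15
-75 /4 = -18.75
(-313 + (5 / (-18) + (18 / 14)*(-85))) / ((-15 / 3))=53243 / 630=84.51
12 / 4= 3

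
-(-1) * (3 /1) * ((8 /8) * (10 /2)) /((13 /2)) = 30 /13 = 2.31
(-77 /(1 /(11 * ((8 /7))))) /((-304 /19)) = 121 /2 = 60.50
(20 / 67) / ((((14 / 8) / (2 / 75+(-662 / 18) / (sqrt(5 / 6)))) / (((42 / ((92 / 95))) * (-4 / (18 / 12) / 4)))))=-608 / 4623+503120 * sqrt(30) / 13869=198.56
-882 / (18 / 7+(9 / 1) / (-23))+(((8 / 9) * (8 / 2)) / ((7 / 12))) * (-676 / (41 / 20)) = -9008522 / 3731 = -2414.51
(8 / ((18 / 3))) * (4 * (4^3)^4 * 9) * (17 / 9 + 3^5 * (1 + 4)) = 2939905114112 / 3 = 979968371370.67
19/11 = 1.73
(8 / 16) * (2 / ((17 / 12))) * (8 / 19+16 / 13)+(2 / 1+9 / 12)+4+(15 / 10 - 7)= 2387 / 988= 2.42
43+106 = 149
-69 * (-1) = 69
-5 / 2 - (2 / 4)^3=-21 / 8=-2.62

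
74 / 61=1.21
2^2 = 4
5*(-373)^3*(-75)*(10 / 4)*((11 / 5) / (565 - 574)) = -71355785875 / 6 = -11892630979.17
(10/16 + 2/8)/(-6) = -7/48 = -0.15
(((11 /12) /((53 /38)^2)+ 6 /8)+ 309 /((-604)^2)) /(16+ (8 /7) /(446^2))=1307828750554109 /17122799679688800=0.08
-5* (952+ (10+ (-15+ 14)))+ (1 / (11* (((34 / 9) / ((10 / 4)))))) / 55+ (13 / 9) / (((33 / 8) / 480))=-343373059 / 74052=-4636.92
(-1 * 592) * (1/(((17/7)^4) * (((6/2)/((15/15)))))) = -1421392/250563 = -5.67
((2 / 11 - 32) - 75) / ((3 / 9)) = -3525 / 11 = -320.45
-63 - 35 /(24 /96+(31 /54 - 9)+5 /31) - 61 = -3210112 /26833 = -119.63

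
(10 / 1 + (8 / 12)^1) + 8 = 56 / 3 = 18.67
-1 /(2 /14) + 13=6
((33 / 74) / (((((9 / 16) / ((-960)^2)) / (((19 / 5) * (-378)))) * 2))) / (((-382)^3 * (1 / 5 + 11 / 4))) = 48538828800 / 15210862393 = 3.19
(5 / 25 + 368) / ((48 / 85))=31297 / 48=652.02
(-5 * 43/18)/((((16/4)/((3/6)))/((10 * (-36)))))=537.50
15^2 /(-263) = -225 /263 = -0.86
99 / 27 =11 / 3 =3.67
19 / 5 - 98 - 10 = -521 / 5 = -104.20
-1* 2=-2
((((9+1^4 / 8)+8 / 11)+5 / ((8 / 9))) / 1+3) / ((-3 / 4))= -271 / 11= -24.64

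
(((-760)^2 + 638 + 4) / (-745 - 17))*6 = -578242 / 127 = -4553.09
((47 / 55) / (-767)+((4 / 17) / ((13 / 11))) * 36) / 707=734183 / 72431645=0.01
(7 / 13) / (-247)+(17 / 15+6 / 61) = 3612392 / 2938065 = 1.23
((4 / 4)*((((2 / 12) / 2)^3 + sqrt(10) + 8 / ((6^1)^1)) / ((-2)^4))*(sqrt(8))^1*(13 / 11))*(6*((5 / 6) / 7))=149825*sqrt(2) / 1064448 + 65*sqrt(5) / 308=0.67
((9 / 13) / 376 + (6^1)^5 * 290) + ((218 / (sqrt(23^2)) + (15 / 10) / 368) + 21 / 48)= 1014086929579 / 449696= 2255049.92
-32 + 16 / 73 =-2320 / 73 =-31.78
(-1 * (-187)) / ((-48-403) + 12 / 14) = -1309 / 3151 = -0.42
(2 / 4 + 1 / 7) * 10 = 45 / 7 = 6.43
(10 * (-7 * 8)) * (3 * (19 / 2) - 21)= -4200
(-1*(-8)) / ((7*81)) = 8 / 567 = 0.01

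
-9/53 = -0.17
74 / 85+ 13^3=186819 / 85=2197.87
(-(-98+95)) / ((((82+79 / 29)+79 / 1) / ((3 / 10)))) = 261 / 47480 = 0.01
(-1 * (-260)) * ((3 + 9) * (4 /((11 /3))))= 37440 /11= 3403.64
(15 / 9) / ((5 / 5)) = 5 / 3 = 1.67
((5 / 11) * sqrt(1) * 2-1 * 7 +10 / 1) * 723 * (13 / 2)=404157 / 22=18370.77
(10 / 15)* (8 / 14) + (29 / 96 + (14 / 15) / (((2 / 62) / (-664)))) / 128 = -64386569 / 430080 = -149.71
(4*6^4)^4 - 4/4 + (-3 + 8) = 722204136308740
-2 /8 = -1 /4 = -0.25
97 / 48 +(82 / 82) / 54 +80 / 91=114731 / 39312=2.92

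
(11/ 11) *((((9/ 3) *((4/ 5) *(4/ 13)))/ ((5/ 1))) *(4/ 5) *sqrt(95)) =1.15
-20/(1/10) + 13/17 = -3387/17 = -199.24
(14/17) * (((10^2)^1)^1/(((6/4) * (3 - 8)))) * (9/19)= -1680/323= -5.20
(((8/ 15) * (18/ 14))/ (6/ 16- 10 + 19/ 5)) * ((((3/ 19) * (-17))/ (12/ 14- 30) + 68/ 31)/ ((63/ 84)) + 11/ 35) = -13306368/ 33623065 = -0.40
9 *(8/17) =72/17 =4.24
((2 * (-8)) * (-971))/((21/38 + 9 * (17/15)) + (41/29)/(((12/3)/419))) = 171206720/1750499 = 97.80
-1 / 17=-0.06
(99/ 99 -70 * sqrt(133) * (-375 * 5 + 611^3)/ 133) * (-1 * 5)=-5 + 11404862800 * sqrt(133)/ 19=6922489159.45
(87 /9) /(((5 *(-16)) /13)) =-377 /240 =-1.57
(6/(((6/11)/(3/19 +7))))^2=2238016/361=6199.49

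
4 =4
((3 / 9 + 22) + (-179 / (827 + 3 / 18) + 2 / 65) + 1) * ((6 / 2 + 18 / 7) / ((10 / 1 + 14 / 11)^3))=14908529669 / 165595060960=0.09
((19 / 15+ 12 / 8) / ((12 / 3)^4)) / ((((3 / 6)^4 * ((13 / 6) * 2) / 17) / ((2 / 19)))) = 1411 / 19760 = 0.07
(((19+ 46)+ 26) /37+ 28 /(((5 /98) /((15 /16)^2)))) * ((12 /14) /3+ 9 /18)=902011 /2368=380.92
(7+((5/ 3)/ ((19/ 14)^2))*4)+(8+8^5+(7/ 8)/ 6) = 189376357/ 5776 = 32786.77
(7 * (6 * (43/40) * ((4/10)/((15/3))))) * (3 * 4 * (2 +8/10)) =75852/625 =121.36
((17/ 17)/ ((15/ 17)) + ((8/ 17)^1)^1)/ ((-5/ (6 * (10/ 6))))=-3.21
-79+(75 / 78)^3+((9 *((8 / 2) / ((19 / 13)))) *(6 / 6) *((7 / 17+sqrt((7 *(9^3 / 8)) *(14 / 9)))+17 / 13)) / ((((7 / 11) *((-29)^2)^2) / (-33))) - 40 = -3321417706744251 / 28106877305416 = -118.17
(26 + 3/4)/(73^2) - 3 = -63841/21316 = -2.99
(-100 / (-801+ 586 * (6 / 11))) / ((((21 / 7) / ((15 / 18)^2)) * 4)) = 1375 / 114372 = 0.01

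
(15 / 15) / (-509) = -1 / 509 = -0.00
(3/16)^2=9/256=0.04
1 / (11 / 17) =17 / 11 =1.55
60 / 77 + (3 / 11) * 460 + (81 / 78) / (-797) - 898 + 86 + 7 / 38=-10392170097 / 15158143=-685.58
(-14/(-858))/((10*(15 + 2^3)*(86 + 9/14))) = 49/59843355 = 0.00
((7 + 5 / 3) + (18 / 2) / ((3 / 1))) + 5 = 16.67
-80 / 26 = -40 / 13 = -3.08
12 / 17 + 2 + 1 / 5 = 247 / 85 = 2.91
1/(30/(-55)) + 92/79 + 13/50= -0.41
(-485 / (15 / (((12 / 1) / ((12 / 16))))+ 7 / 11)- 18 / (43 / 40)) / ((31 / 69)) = -267024480 / 369241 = -723.17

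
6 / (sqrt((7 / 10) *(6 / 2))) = 2 *sqrt(210) / 7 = 4.14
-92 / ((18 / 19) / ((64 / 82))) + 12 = -23540 / 369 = -63.79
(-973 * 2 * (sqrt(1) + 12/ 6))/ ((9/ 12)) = -7784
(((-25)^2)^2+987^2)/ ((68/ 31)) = 1244371/ 2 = 622185.50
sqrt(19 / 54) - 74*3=-222+sqrt(114) / 18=-221.41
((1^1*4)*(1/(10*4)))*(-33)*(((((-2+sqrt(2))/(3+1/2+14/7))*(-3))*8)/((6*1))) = -24/5+12*sqrt(2)/5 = -1.41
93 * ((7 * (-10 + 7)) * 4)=-7812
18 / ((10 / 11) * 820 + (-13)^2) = 66 / 3353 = 0.02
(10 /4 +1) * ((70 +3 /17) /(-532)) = -1193 /2584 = -0.46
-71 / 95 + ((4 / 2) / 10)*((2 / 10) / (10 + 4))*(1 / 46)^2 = -10516501 / 14071400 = -0.75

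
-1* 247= -247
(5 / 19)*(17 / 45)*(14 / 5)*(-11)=-2618 / 855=-3.06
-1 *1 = -1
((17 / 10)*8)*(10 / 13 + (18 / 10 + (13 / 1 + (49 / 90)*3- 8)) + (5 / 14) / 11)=9429152 / 75075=125.60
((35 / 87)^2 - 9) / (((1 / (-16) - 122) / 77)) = 11773696 / 2111751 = 5.58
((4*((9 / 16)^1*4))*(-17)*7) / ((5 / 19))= -20349 / 5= -4069.80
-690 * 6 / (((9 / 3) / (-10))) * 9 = 124200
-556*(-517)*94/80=3377561/10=337756.10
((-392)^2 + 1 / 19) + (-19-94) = 2917470 / 19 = 153551.05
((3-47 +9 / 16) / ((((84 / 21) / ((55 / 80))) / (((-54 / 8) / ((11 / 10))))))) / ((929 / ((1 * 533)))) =50008725 / 1902592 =26.28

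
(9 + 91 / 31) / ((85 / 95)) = 7030 / 527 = 13.34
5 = 5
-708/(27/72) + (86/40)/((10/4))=-94357/50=-1887.14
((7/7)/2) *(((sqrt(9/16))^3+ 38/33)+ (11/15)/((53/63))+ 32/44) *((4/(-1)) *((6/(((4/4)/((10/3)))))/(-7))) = 1775507/97944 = 18.13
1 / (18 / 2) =1 / 9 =0.11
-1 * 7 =-7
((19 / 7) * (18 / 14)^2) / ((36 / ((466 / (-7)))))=-39843 / 4802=-8.30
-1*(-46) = 46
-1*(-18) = 18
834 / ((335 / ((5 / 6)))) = 139 / 67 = 2.07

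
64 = 64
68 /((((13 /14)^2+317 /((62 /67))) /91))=37598288 /2086661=18.02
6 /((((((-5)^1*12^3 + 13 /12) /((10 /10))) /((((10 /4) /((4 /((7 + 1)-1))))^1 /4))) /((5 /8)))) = -1575 /3317344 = -0.00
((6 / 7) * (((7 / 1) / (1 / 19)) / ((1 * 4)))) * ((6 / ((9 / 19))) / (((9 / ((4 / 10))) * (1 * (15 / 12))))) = 2888 / 225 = 12.84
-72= -72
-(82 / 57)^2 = -6724 / 3249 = -2.07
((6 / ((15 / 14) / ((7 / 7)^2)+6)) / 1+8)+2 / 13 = 9.00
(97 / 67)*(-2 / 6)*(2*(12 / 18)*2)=-776 / 603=-1.29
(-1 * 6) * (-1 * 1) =6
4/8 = 1/2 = 0.50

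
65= 65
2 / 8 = 1 / 4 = 0.25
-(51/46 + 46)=-2167/46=-47.11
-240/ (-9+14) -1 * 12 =-60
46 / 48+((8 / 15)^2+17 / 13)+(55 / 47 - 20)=-17903993 / 1099800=-16.28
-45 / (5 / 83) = -747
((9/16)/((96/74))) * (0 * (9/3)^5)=0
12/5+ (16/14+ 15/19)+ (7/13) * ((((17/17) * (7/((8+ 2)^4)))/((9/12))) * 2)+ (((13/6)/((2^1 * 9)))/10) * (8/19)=253162153/58353750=4.34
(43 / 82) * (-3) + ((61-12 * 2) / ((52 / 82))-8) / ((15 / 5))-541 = -840740 / 1599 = -525.79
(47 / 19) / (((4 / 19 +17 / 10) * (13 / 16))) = 7520 / 4719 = 1.59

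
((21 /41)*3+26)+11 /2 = 2709 /82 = 33.04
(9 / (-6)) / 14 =-3 / 28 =-0.11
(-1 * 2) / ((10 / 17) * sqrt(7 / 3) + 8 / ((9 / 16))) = -166464 / 1179019 + 2295 * sqrt(21) / 1179019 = -0.13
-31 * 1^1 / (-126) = 31 / 126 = 0.25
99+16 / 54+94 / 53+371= 675532 / 1431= 472.07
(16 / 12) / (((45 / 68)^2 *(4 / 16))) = 73984 / 6075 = 12.18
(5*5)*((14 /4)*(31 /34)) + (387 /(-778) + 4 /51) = 79.36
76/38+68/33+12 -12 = 134/33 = 4.06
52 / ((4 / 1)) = 13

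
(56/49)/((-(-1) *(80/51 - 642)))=-204/114317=-0.00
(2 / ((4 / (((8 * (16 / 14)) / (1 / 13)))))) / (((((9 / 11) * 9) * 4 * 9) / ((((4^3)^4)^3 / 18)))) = 2701193628201437062234112 / 45927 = 58814937361496223620.84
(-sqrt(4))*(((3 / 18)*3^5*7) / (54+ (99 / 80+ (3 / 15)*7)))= -45360 / 4531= -10.01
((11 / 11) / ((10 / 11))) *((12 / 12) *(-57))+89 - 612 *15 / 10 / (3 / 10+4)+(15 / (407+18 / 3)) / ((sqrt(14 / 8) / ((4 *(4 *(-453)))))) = -217440 *sqrt(7) / 2891 - 80491 / 430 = -386.18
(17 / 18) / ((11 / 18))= 17 / 11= 1.55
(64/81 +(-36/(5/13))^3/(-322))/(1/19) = 78900709024/1630125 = 48401.63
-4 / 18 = -2 / 9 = -0.22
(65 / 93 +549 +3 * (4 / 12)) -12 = 50099 / 93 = 538.70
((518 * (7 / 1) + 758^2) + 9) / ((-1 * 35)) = -578199 / 35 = -16519.97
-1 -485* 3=-1456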